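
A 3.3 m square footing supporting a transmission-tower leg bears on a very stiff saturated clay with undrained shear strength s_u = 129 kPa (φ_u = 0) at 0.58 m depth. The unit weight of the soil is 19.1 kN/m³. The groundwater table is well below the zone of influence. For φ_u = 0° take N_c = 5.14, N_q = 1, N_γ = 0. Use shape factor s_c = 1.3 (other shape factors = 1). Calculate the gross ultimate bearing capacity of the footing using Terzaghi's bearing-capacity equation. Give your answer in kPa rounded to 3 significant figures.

q = γ·D_f = 19.1 × 0.58 = 11.078 kPa.
c·N_c·s_c = 129 × 5.14 × 1.3 = 861.98 kPa
q·N_q = 11.078 × 1 = 11.078 kPa
q_ult = 861.98 + 11.078 = 873.06 kPa.

q_ult ≈ 873 kPa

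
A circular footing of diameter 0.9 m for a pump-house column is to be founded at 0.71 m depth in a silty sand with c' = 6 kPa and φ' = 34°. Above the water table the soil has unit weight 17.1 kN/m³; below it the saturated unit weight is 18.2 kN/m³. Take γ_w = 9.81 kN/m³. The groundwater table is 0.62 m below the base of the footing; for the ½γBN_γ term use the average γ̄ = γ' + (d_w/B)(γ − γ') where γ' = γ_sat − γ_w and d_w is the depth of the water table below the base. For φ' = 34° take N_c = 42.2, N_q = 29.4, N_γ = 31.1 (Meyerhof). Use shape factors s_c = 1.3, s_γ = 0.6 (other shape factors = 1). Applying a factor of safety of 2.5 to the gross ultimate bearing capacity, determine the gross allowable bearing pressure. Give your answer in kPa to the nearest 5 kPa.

q_all ≈ 325 kPa

Overburden at base level: q = 17.1 × 0.71 = 12.141 kPa.
The water table is 0.62 m below the base (< B = 0.9 m), so the ½γBN_γ term uses γ̄ = γ' + (d_w/B)(γ − γ') = 8.39 + (0.62/0.9)(17.1 − 8.39) = 14.39 kN/m³.
Cohesion term c·N_c·s_c = 6 × 42.2 × 1.3 = 329.16 kPa; surcharge term q·N_q = 12.141 × 29.4 = 356.95 kPa; self-weight term 0.5·γ·B·N_γ·s_γ = 0.5 × 14.39 × 0.9 × 31.1 × 0.6 = 120.83 kPa.
q_ult = 329.16 + 356.95 + 120.83 = 806.94 kPa.
q_all = q_ult / FS = 806.94 / 2.5 = 322.78 kPa.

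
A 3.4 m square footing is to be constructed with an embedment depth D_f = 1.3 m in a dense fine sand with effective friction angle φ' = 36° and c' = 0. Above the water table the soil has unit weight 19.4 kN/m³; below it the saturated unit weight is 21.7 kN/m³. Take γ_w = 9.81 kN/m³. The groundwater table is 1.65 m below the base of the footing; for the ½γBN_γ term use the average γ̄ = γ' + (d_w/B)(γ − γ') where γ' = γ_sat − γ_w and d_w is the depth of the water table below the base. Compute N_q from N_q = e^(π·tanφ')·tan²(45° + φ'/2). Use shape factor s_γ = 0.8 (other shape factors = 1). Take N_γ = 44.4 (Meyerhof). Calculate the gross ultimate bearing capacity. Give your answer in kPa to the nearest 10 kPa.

tan36° = 0.7265, so N_q = e^(π×0.7265)·tan²(63°) = 9.801 × 3.852 = 37.75.
Overburden at base level: q = 19.4 × 1.3 = 25.22 kPa.
The water table is 1.65 m below the base (< B = 3.4 m), so the ½γBN_γ term uses γ̄ = γ' + (d_w/B)(γ − γ') = 11.89 + (1.65/3.4)(19.4 − 11.89) = 15.535 kN/m³.
Surcharge term q·N_q = 25.22 × 37.752 = 952.12 kPa; self-weight term 0.5·γ·B·N_γ·s_γ = 0.5 × 15.535 × 3.4 × 44.4 × 0.8 = 938.04 kPa.
q_ult = 952.12 + 938.04 = 1890.2 kPa.

q_ult ≈ 1890 kPa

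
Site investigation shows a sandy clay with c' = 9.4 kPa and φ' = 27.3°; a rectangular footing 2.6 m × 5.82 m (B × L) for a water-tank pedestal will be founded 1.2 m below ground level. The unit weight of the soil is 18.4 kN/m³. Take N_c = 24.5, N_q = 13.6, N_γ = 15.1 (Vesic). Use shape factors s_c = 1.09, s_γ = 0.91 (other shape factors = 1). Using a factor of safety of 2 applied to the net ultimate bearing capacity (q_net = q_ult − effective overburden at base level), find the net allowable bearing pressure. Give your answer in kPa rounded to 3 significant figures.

Effective surcharge at the founding depth q = γ·D_f = 18.4 × 1.2 = 22.08 kPa.
q_ult = c·N_c·s_c + q·N_q + 0.5·γ·B·N_γ·s_γ
     = 9.4 × 24.5 × 1.09 + 22.08 × 13.6 + 0.5 × 18.4 × 2.6 × 15.1 × 0.91
     = 251.03 + 300.29 + 328.68 = 880 kPa.
Net ultimate: q_net = 880 − 22.08 = 857.92 kPa.
q_all(net) = 857.92 / 2 = 428.96 kPa.

q_all(net) ≈ 429 kPa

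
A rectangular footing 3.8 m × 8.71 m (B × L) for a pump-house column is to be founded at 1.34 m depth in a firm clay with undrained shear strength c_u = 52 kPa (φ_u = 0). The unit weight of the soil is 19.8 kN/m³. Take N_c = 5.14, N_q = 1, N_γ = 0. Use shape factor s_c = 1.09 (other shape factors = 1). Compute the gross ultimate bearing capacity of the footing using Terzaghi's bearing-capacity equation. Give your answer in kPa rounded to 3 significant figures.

Effective surcharge at the founding depth q = γ·D_f = 19.8 × 1.34 = 26.532 kPa.
q_ult = c·N_c·s_c + q·N_q
     = 52 × 5.14 × 1.09 + 26.532 × 1
     = 291.34 + 26.532 = 317.87 kPa.

q_ult ≈ 318 kPa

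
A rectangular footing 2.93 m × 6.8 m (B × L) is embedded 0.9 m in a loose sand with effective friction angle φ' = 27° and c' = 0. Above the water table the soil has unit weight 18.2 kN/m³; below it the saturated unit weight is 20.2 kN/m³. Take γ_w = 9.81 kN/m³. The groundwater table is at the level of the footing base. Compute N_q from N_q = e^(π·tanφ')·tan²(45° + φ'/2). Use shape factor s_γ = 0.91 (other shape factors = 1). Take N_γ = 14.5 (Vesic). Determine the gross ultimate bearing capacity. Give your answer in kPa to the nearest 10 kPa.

q_ult ≈ 420 kPa

tan27° = 0.5095, so N_q = e^(π×0.5095)·tan²(58.5°) = 4.957 × 2.663 = 13.2.
Overburden at base level: q = 18.2 × 0.9 = 16.38 kPa.
Below the base the soil is submerged, so the ½γBN_γ term uses γ' = 20.2 − 9.81 = 10.39 kN/m³.
Surcharge term q·N_q = 16.38 × 13.199 = 216.2 kPa; self-weight term 0.5·γ·B·N_γ·s_γ = 0.5 × 10.39 × 2.93 × 14.5 × 0.91 = 200.85 kPa.
q_ult = 216.2 + 200.85 = 417.05 kPa.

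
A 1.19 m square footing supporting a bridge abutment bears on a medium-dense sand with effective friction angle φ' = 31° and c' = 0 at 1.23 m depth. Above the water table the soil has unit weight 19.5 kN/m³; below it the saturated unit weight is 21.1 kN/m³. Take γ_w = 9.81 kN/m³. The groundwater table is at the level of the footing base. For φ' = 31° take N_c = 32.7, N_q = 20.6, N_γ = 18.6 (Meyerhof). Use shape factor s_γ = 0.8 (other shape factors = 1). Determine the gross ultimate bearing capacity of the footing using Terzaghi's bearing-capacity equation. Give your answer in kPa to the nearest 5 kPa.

q_ult ≈ 595 kPa

q = γ·D_f = 19.5 × 1.23 = 23.985 kPa.
For the ½γBN_γ term take γ' = 21.1 − 9.81 = 11.29 kN/m³ (soil below base is submerged).
q·N_q = 23.985 × 20.6 = 494.09 kPa
0.5·γ·B·N_γ·s_γ = 0.5 × 11.29 × 1.19 × 18.6 × 0.8 = 99.957 kPa
q_ult = 494.09 + 99.957 = 594.05 kPa.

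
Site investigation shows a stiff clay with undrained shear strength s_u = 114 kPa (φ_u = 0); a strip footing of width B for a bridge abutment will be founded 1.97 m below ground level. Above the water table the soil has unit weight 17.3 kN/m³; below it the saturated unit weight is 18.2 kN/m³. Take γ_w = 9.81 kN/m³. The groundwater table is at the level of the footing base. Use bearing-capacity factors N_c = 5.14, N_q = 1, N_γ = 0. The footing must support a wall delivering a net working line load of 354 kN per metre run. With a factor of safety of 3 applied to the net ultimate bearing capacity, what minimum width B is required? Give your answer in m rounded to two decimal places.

B = 1.81 m

Overburden at base level: q = 17.3 × 1.97 = 34.081 kPa.
Cohesion term c·N_c = 114 × 5.14 = 585.96 kPa; surcharge term q·N_q = 34.081 × 1 = 34.081 kPa.
q_ult = 585.96 + 34.081 = 620.04 kPa.
For φ = 0 the ½γBN_γ term vanishes, so q_ult is independent of B. q_net = 620.04 − 34.081 = 585.96 kPa; q_all(net) = 585.96/3 = 195.32 kPa.
Required width B = w / q_all(net) = 354 / 195.32 = 1.812 m.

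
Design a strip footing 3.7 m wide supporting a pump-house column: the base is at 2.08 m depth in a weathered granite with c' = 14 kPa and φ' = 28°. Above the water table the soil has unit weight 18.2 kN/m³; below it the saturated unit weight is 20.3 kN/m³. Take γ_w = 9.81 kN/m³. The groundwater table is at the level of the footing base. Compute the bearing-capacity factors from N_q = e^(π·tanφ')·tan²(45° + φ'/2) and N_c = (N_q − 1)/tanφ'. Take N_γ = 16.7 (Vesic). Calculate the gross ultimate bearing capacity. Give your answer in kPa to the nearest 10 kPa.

q_ult ≈ 1240 kPa

tan28° = 0.5317, so N_q = e^(π×0.5317)·tan²(59°) = 5.314 × 2.77 = 14.72.
N_c = (14.72 − 1)/tan28° = 25.8.
Overburden at base level: q = 18.2 × 2.08 = 37.856 kPa.
Below the base the soil is submerged, so the ½γBN_γ term uses γ' = 20.3 − 9.81 = 10.49 kN/m³.
Cohesion term c·N_c = 14 × 25.803 = 361.25 kPa; surcharge term q·N_q = 37.856 × 14.72 = 557.24 kPa; self-weight term 0.5·γ·B·N_γ = 0.5 × 10.49 × 3.7 × 16.7 = 324.09 kPa.
q_ult = 361.25 + 557.24 + 324.09 = 1242.6 kPa.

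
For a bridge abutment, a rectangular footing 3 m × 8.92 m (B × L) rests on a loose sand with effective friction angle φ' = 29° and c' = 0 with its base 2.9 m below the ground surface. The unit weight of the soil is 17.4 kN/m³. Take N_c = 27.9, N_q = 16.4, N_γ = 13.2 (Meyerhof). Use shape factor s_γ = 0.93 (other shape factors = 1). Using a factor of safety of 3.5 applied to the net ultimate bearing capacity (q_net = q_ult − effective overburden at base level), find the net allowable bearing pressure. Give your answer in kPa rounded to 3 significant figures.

q_all(net) ≈ 314 kPa

Overburden at base level: q = 17.4 × 2.9 = 50.46 kPa.
Surcharge term q·N_q = 50.46 × 16.4 = 827.54 kPa; self-weight term 0.5·γ·B·N_γ·s_γ = 0.5 × 17.4 × 3 × 13.2 × 0.93 = 320.4 kPa.
q_ult = 827.54 + 320.4 = 1147.9 kPa.
Net ultimate: q_net = 1147.9 − 50.46 = 1097.5 kPa.
q_all(net) = 1097.5 / 3.5 = 313.57 kPa.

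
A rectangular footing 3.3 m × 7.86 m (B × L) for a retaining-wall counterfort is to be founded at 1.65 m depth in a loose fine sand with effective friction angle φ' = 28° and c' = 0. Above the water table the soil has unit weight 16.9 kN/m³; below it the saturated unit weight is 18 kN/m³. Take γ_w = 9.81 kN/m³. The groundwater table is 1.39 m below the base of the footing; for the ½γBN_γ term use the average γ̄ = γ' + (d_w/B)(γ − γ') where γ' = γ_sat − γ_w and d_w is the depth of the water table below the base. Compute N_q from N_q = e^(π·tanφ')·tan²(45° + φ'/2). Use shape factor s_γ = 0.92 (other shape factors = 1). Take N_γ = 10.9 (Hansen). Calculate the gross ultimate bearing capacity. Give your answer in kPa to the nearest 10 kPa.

tan28° = 0.5317, so N_q = e^(π×0.5317)·tan²(59°) = 5.314 × 2.77 = 14.72.
Effective surcharge at the founding depth q = γ·D_f = 16.9 × 1.65 = 27.885 kPa.
With d_w = 1.39 m < B, γ̄ = 8.19 + (1.39/3.3) × (16.9 − 8.19) = 11.859 kN/m³.
q_ult = q·N_q + 0.5·γ·B·N_γ·s_γ
     = 27.885 × 14.72 + 0.5 × 11.859 × 3.3 × 10.9 × 0.92
     = 410.46 + 196.22 = 606.68 kPa.

q_ult ≈ 610 kPa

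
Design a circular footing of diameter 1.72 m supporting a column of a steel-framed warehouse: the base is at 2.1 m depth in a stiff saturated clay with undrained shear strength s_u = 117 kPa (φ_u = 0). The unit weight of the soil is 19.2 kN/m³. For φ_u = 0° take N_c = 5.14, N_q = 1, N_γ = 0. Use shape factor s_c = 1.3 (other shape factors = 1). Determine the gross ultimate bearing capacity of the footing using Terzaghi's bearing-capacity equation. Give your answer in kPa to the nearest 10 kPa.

q_ult ≈ 820 kPa

Overburden at base level: q = 19.2 × 2.1 = 40.32 kPa.
Cohesion term c·N_c·s_c = 117 × 5.14 × 1.3 = 781.79 kPa; surcharge term q·N_q = 40.32 × 1 = 40.32 kPa.
q_ult = 781.79 + 40.32 = 822.11 kPa.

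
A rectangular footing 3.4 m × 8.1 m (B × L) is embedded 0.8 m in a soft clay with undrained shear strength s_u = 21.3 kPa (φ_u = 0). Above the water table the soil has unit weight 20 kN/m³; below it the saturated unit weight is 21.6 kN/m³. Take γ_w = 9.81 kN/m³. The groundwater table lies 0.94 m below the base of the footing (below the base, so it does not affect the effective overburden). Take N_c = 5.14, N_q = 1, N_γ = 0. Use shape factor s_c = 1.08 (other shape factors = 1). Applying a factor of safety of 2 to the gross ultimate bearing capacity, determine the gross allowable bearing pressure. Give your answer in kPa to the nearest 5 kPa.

q_all ≈ 65 kPa

Overburden at base level: q = 20 × 0.8 = 16 kPa.
Cohesion term c·N_c·s_c = 21.3 × 5.14 × 1.08 = 118.24 kPa; surcharge term q·N_q = 16 × 1 = 16 kPa.
q_ult = 118.24 + 16 = 134.24 kPa.
q_all = q_ult / FS = 134.24 / 2 = 67.12 kPa.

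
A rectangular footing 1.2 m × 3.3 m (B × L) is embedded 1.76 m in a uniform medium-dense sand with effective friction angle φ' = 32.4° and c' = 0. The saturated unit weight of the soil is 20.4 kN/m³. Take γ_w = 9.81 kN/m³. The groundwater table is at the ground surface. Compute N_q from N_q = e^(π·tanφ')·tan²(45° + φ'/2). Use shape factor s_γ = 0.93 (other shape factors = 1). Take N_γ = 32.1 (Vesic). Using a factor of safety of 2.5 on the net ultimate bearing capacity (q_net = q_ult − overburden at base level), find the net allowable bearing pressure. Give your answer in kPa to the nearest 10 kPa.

q_all(net) ≈ 250 kPa

N_q = e^(π·tan32.4°)·tan²(61.2°) = 24.3.
γ' = 20.4 − 9.81 = 10.59 kN/m³ (submerged throughout). q = 10.59 × 1.76 = 18.638 kPa; the same γ' applies in the ½γBN_γ term.
q·N_q = 18.638 × 24.295 = 452.82 kPa
0.5·γ·B·N_γ·s_γ = 0.5 × 10.59 × 1.2 × 32.1 × 0.93 = 189.69 kPa
q_ult = 452.82 + 189.69 = 642.51 kPa.
q_net = 642.51 − 18.638 = 623.87 kPa.
q_all(net) = 623.87 / 2.5 = 249.55 kPa.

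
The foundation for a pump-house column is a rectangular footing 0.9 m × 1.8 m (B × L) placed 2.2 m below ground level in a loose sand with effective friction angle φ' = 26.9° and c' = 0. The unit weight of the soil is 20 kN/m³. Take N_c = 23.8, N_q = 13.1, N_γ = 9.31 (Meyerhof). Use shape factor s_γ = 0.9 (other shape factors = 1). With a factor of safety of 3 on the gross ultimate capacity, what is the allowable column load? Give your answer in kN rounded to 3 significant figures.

q = γ·D_f = 20 × 2.2 = 44 kPa.
q·N_q = 44 × 13.1 = 576.4 kPa
0.5·γ·B·N_γ·s_γ = 0.5 × 20 × 0.9 × 9.31 × 0.9 = 75.411 kPa
q_ult = 576.4 + 75.411 = 651.81 kPa.
Gross allowable pressure q_all = 651.81 / 3 = 217.27 kPa.
Footing area = 1.62 m², so allowable column load = 217.27 × 1.62 = 351.98 kN.

P_all ≈ 352 kN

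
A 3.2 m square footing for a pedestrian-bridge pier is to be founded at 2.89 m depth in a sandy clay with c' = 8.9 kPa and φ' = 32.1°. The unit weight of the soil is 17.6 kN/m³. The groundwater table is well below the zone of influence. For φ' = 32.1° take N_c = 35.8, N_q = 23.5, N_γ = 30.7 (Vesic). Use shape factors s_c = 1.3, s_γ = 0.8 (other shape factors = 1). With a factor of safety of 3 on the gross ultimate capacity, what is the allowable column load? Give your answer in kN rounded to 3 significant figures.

P_all ≈ 7850 kN

Overburden at base level: q = 17.6 × 2.89 = 50.864 kPa.
Cohesion term c·N_c·s_c = 8.9 × 35.8 × 1.3 = 414.21 kPa; surcharge term q·N_q = 50.864 × 23.5 = 1195.3 kPa; self-weight term 0.5·γ·B·N_γ·s_γ = 0.5 × 17.6 × 3.2 × 30.7 × 0.8 = 691.61 kPa.
q_ult = 414.21 + 1195.3 + 691.61 = 2301.1 kPa.
Gross allowable pressure q_all = 2301.1 / 3 = 767.04 kPa.
Footing area = 10.24 m², so allowable column load = 767.04 × 10.24 = 7854.5 kN.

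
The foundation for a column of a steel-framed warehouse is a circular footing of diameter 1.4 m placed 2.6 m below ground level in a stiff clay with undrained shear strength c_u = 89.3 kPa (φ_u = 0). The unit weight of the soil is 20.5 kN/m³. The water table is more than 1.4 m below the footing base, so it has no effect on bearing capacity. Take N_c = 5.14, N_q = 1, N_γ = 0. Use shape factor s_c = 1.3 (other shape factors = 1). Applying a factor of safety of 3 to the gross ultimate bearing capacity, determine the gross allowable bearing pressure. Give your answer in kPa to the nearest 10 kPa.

q_all ≈ 220 kPa

q = γ·D_f = 20.5 × 2.6 = 53.3 kPa.
c·N_c·s_c = 89.3 × 5.14 × 1.3 = 596.7 kPa
q·N_q = 53.3 × 1 = 53.3 kPa
q_ult = 596.7 + 53.3 = 650 kPa.
q_all = q_ult / FS = 650 / 3 = 216.67 kPa.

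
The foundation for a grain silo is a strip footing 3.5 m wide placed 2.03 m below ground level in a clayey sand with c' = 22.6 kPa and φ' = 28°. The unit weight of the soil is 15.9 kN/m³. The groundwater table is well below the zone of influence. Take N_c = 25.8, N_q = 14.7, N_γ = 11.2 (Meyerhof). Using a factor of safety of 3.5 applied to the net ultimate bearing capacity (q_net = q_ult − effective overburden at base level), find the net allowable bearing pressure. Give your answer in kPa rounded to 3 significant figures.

Overburden at base level: q = 15.9 × 2.03 = 32.277 kPa.
Cohesion term c·N_c = 22.6 × 25.8 = 583.08 kPa; surcharge term q·N_q = 32.277 × 14.7 = 474.47 kPa; self-weight term 0.5·γ·B·N_γ = 0.5 × 15.9 × 3.5 × 11.2 = 311.64 kPa.
q_ult = 583.08 + 474.47 + 311.64 = 1369.2 kPa.
Net ultimate: q_net = 1369.2 − 32.277 = 1336.9 kPa.
q_all(net) = 1336.9 / 3.5 = 381.98 kPa.

q_all(net) ≈ 382 kPa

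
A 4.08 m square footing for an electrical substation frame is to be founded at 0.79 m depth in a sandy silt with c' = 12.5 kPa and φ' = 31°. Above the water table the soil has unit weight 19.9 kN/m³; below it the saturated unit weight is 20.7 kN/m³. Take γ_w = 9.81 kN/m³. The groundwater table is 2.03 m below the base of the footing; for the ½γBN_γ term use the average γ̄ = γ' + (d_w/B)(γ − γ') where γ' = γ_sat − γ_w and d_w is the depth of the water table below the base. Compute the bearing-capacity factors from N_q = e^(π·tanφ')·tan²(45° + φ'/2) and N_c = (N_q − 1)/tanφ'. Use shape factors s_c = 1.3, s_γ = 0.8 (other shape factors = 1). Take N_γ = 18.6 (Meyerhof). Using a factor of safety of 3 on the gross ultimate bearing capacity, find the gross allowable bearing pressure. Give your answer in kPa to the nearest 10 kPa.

q_all ≈ 440 kPa

N_q = e^(π·tan31°)·tan²(60.5°) = 20.63; N_c = (N_q − 1)/tanφ' = 32.67.
q = γ·D_f = 19.9 × 0.79 = 15.721 kPa.
γ' = 10.89 kN/m³; averaging over the depth B below the base, γ̄ = γ' + (d_w/B)(γ − γ') = 15.373 kN/m³.
c·N_c·s_c = 12.5 × 32.671 × 1.3 = 530.91 kPa
q·N_q = 15.721 × 20.631 = 324.34 kPa
0.5·γ·B·N_γ·s_γ = 0.5 × 15.373 × 4.08 × 18.6 × 0.8 = 466.65 kPa
q_ult = 530.91 + 324.34 + 466.65 = 1321.9 kPa.
q_all = 1321.9 / 3 = 440.63 kPa.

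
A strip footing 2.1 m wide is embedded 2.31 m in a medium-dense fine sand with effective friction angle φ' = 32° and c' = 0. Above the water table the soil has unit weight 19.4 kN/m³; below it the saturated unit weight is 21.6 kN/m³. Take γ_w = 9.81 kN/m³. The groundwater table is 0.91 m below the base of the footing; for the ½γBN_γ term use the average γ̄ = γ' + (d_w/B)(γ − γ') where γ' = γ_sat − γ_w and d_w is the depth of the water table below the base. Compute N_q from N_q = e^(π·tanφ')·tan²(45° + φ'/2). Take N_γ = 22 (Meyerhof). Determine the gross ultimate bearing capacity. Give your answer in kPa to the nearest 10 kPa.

tan32° = 0.6249, so N_q = e^(π×0.6249)·tan²(61°) = 7.121 × 3.255 = 23.18.
q = γ·D_f = 19.4 × 2.31 = 44.814 kPa.
γ' = 11.79 kN/m³; averaging over the depth B below the base, γ̄ = γ' + (d_w/B)(γ − γ') = 15.088 kN/m³.
q·N_q = 44.814 × 23.177 = 1038.6 kPa
0.5·γ·B·N_γ = 0.5 × 15.088 × 2.1 × 22 = 348.53 kPa
q_ult = 1038.6 + 348.53 = 1387.2 kPa.

q_ult ≈ 1390 kPa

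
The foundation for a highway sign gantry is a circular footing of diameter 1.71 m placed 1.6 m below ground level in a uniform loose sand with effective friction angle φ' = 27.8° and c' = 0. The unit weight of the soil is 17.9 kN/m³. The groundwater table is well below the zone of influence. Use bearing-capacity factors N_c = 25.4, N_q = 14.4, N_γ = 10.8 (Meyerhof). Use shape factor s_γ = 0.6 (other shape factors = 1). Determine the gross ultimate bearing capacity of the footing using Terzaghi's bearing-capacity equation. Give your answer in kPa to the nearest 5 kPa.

Overburden at base level: q = 17.9 × 1.6 = 28.64 kPa.
Surcharge term q·N_q = 28.64 × 14.4 = 412.42 kPa; self-weight term 0.5·γ·B·N_γ·s_γ = 0.5 × 17.9 × 1.71 × 10.8 × 0.6 = 99.173 kPa.
q_ult = 412.42 + 99.173 = 511.59 kPa.

q_ult ≈ 510 kPa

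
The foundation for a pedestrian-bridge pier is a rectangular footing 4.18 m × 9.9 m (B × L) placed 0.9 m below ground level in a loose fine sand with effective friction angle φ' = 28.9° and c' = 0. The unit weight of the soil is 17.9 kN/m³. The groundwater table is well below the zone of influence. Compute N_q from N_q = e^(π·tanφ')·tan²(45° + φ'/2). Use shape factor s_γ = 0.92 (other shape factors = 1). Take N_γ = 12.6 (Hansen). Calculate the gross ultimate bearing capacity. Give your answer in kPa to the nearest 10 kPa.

q_ult ≈ 700 kPa

tan28.9° = 0.552, so N_q = e^(π×0.552)·tan²(59.45°) = 5.665 × 2.871 = 16.26.
Effective surcharge at the founding depth q = γ·D_f = 17.9 × 0.9 = 16.11 kPa.
q_ult = q·N_q + 0.5·γ·B·N_γ·s_γ
     = 16.11 × 16.261 + 0.5 × 17.9 × 4.18 × 12.6 × 0.92
     = 261.96 + 433.67 = 695.63 kPa.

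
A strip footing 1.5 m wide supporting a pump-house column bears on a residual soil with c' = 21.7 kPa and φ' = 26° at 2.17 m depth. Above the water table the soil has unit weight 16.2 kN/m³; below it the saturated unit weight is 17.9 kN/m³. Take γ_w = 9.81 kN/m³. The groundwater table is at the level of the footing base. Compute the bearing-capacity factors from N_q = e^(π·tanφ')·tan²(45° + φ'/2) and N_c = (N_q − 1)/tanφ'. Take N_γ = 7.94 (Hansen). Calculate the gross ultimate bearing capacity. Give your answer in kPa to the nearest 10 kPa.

tan26° = 0.4877, so N_q = e^(π×0.4877)·tan²(58°) = 4.629 × 2.561 = 11.85.
N_c = (11.85 − 1)/tan26° = 22.25.
Effective surcharge at the founding depth q = γ·D_f = 16.2 × 2.17 = 35.154 kPa.
The water table coincides with the base, so in the self-weight term γ → γ' = 8.09 kN/m³.
q_ult = c·N_c + q·N_q + 0.5·γ·B·N_γ
     = 21.7 × 22.254 + 35.154 × 11.854 + 0.5 × 8.09 × 1.5 × 7.94
     = 482.92 + 416.72 + 48.176 = 947.82 kPa.

q_ult ≈ 950 kPa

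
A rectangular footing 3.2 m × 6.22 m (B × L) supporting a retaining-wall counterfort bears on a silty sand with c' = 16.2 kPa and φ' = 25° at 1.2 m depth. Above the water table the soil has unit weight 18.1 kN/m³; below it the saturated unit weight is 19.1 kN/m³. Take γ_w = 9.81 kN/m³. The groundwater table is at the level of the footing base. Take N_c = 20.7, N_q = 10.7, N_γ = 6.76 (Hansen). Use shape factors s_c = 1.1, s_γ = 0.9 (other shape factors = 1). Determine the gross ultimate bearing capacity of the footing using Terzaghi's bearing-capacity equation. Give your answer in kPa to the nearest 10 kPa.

q_ult ≈ 690 kPa

Effective surcharge at the founding depth q = γ·D_f = 18.1 × 1.2 = 21.72 kPa.
The water table coincides with the base, so in the self-weight term γ → γ' = 9.29 kN/m³.
q_ult = c·N_c·s_c + q·N_q + 0.5·γ·B·N_γ·s_γ
     = 16.2 × 20.7 × 1.1 + 21.72 × 10.7 + 0.5 × 9.29 × 3.2 × 6.76 × 0.9
     = 368.87 + 232.4 + 90.433 = 691.71 kPa.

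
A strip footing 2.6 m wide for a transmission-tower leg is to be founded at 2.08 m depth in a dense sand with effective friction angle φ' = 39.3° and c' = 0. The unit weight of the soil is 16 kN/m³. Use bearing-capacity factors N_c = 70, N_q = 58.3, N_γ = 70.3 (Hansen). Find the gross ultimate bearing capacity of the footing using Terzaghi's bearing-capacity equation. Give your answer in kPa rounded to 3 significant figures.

q = γ·D_f = 16 × 2.08 = 33.28 kPa.
q·N_q = 33.28 × 58.3 = 1940.2 kPa
0.5·γ·B·N_γ = 0.5 × 16 × 2.6 × 70.3 = 1462.2 kPa
q_ult = 1940.2 + 1462.2 = 3402.5 kPa.

q_ult ≈ 3400 kPa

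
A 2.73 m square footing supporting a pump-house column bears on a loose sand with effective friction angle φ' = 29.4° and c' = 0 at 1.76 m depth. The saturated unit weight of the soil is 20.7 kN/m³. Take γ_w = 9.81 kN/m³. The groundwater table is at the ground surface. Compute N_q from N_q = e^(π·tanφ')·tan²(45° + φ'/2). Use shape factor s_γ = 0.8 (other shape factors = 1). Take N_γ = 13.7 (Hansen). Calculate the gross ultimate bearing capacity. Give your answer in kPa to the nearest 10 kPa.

tan29.4° = 0.5635, so N_q = e^(π×0.5635)·tan²(59.7°) = 5.872 × 2.929 = 17.2.
γ' = 20.7 − 9.81 = 10.89 kN/m³ (submerged throughout). q = 10.89 × 1.76 = 19.166 kPa; the same γ' applies in the ½γBN_γ term.
q·N_q = 19.166 × 17.196 = 329.59 kPa
0.5·γ·B·N_γ·s_γ = 0.5 × 10.89 × 2.73 × 13.7 × 0.8 = 162.92 kPa
q_ult = 329.59 + 162.92 = 492.51 kPa.

q_ult ≈ 490 kPa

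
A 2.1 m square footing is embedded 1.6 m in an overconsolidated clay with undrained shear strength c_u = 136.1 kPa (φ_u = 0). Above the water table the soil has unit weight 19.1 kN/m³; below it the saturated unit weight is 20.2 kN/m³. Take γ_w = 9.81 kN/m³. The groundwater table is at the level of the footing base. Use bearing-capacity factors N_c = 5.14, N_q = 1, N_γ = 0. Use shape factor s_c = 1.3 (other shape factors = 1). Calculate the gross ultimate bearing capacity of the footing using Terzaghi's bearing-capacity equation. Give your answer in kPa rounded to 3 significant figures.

q_ult ≈ 940 kPa

q = γ·D_f = 19.1 × 1.6 = 30.56 kPa.
c·N_c·s_c = 136.1 × 5.14 × 1.3 = 909.42 kPa
q·N_q = 30.56 × 1 = 30.56 kPa
q_ult = 909.42 + 30.56 = 939.98 kPa.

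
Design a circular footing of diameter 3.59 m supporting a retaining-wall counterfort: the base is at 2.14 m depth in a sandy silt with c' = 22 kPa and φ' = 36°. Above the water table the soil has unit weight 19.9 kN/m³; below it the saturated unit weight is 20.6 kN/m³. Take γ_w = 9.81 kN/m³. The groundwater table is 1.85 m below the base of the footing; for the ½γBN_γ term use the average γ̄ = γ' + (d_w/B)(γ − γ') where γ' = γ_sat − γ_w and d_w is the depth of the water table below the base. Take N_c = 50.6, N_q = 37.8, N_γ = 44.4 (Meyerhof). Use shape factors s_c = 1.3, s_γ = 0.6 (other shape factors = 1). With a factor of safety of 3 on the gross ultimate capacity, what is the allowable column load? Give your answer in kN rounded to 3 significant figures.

P_all ≈ 12800 kN

Effective surcharge at the founding depth q = γ·D_f = 19.9 × 2.14 = 42.586 kPa.
With d_w = 1.85 m < B, γ̄ = 10.79 + (1.85/3.59) × (19.9 − 10.79) = 15.485 kN/m³.
q_ult = c·N_c·s_c + q·N_q + 0.5·γ·B·N_γ·s_γ
     = 22 × 50.6 × 1.3 + 42.586 × 37.8 + 0.5 × 15.485 × 3.59 × 44.4 × 0.6
     = 1447.2 + 1609.8 + 740.45 = 3797.4 kPa.
Gross allowable pressure q_all = 3797.4 / 3 = 1265.8 kPa.
Footing area = 10.1223 m², so allowable column load = 1265.8 × 10.1223 = 12813 kN.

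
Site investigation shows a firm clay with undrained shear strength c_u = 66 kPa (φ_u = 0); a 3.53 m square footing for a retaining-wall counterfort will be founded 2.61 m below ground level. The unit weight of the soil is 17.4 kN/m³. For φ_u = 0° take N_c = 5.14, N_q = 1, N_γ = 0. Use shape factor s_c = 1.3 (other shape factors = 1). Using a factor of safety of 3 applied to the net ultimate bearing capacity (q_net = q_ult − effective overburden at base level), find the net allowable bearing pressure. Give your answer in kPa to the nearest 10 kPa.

q_all(net) ≈ 150 kPa

q = γ·D_f = 17.4 × 2.61 = 45.414 kPa.
c·N_c·s_c = 66 × 5.14 × 1.3 = 441.01 kPa
q·N_q = 45.414 × 1 = 45.414 kPa
q_ult = 441.01 + 45.414 = 486.43 kPa.
Net ultimate: q_net = 486.43 − 45.414 = 441.01 kPa.
q_all(net) = 441.01 / 3 = 147 kPa.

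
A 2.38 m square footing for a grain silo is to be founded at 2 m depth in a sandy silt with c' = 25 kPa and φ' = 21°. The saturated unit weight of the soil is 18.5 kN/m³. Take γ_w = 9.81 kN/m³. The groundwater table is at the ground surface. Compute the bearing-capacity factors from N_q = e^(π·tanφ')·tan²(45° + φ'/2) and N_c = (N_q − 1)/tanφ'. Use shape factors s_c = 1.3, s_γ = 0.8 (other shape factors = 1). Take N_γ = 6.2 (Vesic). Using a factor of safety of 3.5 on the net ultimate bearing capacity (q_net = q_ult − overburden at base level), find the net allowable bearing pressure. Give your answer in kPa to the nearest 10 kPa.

q_all(net) ≈ 190 kPa

N_q = e^(π·tan21°)·tan²(55.5°) = 7.07; N_c = (N_q − 1)/tanφ' = 15.81.
γ' = 18.5 − 9.81 = 8.69 kN/m³ (submerged throughout). q = 8.69 × 2 = 17.38 kPa; the same γ' applies in the ½γBN_γ term.
c·N_c·s_c = 25 × 15.815 × 1.3 = 513.98 kPa
q·N_q = 17.38 × 7.0708 = 122.89 kPa
0.5·γ·B·N_γ·s_γ = 0.5 × 8.69 × 2.38 × 6.2 × 0.8 = 51.292 kPa
q_ult = 513.98 + 122.89 + 51.292 = 688.17 kPa.
q_net = 688.17 − 17.38 = 670.79 kPa.
q_all(net) = 670.79 / 3.5 = 191.65 kPa.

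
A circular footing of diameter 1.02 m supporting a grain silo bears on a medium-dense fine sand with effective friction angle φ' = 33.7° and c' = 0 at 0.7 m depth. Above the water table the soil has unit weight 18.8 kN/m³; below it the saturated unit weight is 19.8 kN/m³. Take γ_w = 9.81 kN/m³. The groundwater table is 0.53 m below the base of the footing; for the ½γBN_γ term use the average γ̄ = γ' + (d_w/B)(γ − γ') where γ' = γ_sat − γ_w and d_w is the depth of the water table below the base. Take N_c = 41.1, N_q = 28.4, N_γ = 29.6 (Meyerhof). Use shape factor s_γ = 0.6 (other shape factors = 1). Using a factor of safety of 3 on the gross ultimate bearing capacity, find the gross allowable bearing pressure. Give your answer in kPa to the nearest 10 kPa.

q_all ≈ 170 kPa

q = γ·D_f = 18.8 × 0.7 = 13.16 kPa.
γ' = 9.99 kN/m³; averaging over the depth B below the base, γ̄ = γ' + (d_w/B)(γ − γ') = 14.568 kN/m³.
q·N_q = 13.16 × 28.4 = 373.74 kPa
0.5·γ·B·N_γ·s_γ = 0.5 × 14.568 × 1.02 × 29.6 × 0.6 = 131.95 kPa
q_ult = 373.74 + 131.95 = 505.69 kPa.
q_all = 505.69 / 3 = 168.56 kPa.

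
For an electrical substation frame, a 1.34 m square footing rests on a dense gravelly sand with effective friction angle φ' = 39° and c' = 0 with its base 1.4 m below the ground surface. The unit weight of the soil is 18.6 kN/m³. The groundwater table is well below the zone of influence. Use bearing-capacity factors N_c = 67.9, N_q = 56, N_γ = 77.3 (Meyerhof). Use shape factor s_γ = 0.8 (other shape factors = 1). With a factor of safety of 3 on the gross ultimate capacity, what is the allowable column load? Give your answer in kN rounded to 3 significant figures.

P_all ≈ 1330 kN

q = γ·D_f = 18.6 × 1.4 = 26.04 kPa.
q·N_q = 26.04 × 56 = 1458.2 kPa
0.5·γ·B·N_γ·s_γ = 0.5 × 18.6 × 1.34 × 77.3 × 0.8 = 770.65 kPa
q_ult = 1458.2 + 770.65 = 2228.9 kPa.
Gross allowable pressure q_all = 2228.9 / 3 = 742.96 kPa.
Footing area = 1.7956 m², so allowable column load = 742.96 × 1.7956 = 1334.1 kN.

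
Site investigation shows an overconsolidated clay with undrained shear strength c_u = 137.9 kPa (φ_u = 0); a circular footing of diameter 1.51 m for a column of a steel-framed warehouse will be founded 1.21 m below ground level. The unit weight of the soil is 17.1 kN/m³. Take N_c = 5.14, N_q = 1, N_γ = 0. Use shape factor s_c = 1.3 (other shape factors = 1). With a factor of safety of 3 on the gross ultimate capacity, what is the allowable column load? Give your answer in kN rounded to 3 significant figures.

P_all ≈ 562 kN

Overburden at base level: q = 17.1 × 1.21 = 20.691 kPa.
Cohesion term c·N_c·s_c = 137.9 × 5.14 × 1.3 = 921.45 kPa; surcharge term q·N_q = 20.691 × 1 = 20.691 kPa.
q_ult = 921.45 + 20.691 = 942.14 kPa.
Gross allowable pressure q_all = 942.14 / 3 = 314.05 kPa.
Footing area = 1.7908 m², so allowable column load = 314.05 × 1.7908 = 562.39 kN.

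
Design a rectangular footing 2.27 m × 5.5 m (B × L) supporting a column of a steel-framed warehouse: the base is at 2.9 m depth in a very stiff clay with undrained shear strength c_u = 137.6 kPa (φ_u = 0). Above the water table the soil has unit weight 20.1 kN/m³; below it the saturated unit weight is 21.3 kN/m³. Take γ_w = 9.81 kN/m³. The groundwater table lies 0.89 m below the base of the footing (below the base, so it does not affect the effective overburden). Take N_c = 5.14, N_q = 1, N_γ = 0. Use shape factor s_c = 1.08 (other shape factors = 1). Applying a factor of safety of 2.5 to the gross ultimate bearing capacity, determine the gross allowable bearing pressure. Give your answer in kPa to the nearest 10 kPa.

q_all ≈ 330 kPa

q = γ·D_f = 20.1 × 2.9 = 58.29 kPa.
c·N_c·s_c = 137.6 × 5.14 × 1.08 = 763.85 kPa
q·N_q = 58.29 × 1 = 58.29 kPa
q_ult = 763.85 + 58.29 = 822.14 kPa.
q_all = q_ult / FS = 822.14 / 2.5 = 328.85 kPa.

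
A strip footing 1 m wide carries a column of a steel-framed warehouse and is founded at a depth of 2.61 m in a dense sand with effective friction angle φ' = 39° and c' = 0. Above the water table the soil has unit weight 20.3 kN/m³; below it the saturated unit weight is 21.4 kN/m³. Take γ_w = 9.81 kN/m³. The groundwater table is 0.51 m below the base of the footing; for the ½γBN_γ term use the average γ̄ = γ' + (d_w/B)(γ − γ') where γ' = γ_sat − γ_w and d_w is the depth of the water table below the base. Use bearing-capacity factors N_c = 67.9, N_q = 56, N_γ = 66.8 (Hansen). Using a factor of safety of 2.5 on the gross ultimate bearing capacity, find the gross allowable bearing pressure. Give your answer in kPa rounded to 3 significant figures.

q_all ≈ 1400 kPa

Overburden at base level: q = 20.3 × 2.61 = 52.983 kPa.
The water table is 0.51 m below the base (< B = 1 m), so the ½γBN_γ term uses γ̄ = γ' + (d_w/B)(γ − γ') = 11.59 + (0.51/1)(20.3 − 11.59) = 16.032 kN/m³.
Surcharge term q·N_q = 52.983 × 56 = 2967 kPa; self-weight term 0.5·γ·B·N_γ = 0.5 × 16.032 × 1 × 66.8 = 535.47 kPa.
q_ult = 2967 + 535.47 = 3502.5 kPa.
q_all = 3502.5 / 2.5 = 1401 kPa.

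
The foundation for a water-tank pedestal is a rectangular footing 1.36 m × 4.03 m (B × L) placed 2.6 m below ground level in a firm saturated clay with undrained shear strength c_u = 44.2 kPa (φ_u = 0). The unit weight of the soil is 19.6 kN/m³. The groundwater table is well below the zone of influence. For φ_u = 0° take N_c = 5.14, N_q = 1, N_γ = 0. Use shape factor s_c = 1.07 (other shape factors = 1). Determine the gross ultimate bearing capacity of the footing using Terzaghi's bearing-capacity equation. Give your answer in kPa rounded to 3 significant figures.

Effective surcharge at the founding depth q = γ·D_f = 19.6 × 2.6 = 50.96 kPa.
q_ult = c·N_c·s_c + q·N_q
     = 44.2 × 5.14 × 1.07 + 50.96 × 1
     = 243.09 + 50.96 = 294.05 kPa.

q_ult ≈ 294 kPa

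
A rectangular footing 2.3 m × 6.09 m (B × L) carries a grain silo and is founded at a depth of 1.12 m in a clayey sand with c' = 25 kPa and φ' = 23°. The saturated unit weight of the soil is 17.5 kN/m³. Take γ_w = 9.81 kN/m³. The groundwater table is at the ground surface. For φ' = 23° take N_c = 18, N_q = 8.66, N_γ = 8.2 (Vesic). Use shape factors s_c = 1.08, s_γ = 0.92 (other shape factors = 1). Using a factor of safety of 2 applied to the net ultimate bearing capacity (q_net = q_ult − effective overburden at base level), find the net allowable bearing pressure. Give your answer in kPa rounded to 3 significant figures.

q_all(net) ≈ 309 kPa

Water table at ground surface, so effective unit weight γ' = 17.5 − 9.81 = 7.69 kN/m³ is used throughout; overburden q = 7.69 × 1.12 = 8.6128 kPa; the same γ' applies in the ½γBN_γ term.
Cohesion term c·N_c·s_c = 25 × 18 × 1.08 = 486 kPa; surcharge term q·N_q = 8.6128 × 8.66 = 74.587 kPa; self-weight term 0.5·γ·B·N_γ·s_γ = 0.5 × 7.69 × 2.3 × 8.2 × 0.92 = 66.715 kPa.
q_ult = 486 + 74.587 + 66.715 = 627.3 kPa.
Net ultimate: q_net = 627.3 − 8.6128 = 618.69 kPa.
q_all(net) = 618.69 / 2 = 309.34 kPa.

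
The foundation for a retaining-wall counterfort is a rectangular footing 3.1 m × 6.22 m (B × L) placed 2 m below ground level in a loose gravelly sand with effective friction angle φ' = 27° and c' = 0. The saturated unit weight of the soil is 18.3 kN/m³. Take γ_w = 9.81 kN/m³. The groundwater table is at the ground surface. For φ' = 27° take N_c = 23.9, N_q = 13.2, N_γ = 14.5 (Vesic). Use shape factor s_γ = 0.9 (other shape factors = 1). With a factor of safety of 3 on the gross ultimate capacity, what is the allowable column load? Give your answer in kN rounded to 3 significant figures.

With the water table at the surface the whole profile is submerged: γ' = 18.3 − 9.81 = 8.49 kN/m³, so q = γ'·D_f = 16.98 kPa; the same γ' applies in the ½γBN_γ term.
q_ult = q·N_q + 0.5·γ·B·N_γ·s_γ
     = 16.98 × 13.2 + 0.5 × 8.49 × 3.1 × 14.5 × 0.9
     = 224.14 + 171.73 = 395.87 kPa.
Gross allowable pressure q_all = 395.87 / 3 = 131.96 kPa.
Footing area = 19.282 m², so allowable column load = 131.96 × 19.282 = 2544.4 kN.

P_all ≈ 2540 kN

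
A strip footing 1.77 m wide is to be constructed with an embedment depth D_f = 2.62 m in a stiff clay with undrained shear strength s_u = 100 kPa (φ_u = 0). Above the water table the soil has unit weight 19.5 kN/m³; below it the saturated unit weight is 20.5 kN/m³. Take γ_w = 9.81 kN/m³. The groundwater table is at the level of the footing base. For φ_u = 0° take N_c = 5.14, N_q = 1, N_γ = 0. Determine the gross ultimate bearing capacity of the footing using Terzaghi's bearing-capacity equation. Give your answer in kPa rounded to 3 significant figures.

q_ult ≈ 565 kPa

Overburden at base level: q = 19.5 × 2.62 = 51.09 kPa.
Cohesion term c·N_c = 100 × 5.14 = 514 kPa; surcharge term q·N_q = 51.09 × 1 = 51.09 kPa.
q_ult = 514 + 51.09 = 565.09 kPa.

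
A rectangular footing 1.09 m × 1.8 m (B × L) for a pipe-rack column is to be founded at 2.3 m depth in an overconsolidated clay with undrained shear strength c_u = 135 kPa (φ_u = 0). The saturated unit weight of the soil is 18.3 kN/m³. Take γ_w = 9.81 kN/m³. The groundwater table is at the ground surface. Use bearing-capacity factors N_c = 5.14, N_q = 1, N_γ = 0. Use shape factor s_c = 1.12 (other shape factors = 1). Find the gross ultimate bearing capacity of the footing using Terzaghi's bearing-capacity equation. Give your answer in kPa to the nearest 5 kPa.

q_ult ≈ 795 kPa

γ' = 18.3 − 9.81 = 8.49 kN/m³ (submerged throughout). q = 8.49 × 2.3 = 19.527 kPa.
c·N_c·s_c = 135 × 5.14 × 1.12 = 777.17 kPa
q·N_q = 19.527 × 1 = 19.527 kPa
q_ult = 777.17 + 19.527 = 796.7 kPa.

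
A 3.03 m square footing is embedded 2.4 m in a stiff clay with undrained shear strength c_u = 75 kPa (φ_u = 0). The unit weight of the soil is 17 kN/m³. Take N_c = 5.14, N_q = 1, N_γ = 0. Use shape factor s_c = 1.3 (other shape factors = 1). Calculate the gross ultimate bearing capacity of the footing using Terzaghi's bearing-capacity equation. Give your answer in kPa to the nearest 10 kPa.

Overburden at base level: q = 17 × 2.4 = 40.8 kPa.
Cohesion term c·N_c·s_c = 75 × 5.14 × 1.3 = 501.15 kPa; surcharge term q·N_q = 40.8 × 1 = 40.8 kPa.
q_ult = 501.15 + 40.8 = 541.95 kPa.

q_ult ≈ 540 kPa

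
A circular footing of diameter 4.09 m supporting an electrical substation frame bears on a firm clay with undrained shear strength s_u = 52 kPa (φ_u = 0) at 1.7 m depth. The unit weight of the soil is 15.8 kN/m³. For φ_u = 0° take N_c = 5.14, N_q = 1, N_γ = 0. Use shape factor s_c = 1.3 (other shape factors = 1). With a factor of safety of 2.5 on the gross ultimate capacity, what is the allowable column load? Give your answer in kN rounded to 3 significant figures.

Overburden at base level: q = 15.8 × 1.7 = 26.86 kPa.
Cohesion term c·N_c·s_c = 52 × 5.14 × 1.3 = 347.46 kPa; surcharge term q·N_q = 26.86 × 1 = 26.86 kPa.
q_ult = 347.46 + 26.86 = 374.32 kPa.
Gross allowable pressure q_all = 374.32 / 2.5 = 149.73 kPa.
Footing area = 13.1382 m², so allowable column load = 149.73 × 13.1382 = 1967.2 kN.

P_all ≈ 1970 kN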